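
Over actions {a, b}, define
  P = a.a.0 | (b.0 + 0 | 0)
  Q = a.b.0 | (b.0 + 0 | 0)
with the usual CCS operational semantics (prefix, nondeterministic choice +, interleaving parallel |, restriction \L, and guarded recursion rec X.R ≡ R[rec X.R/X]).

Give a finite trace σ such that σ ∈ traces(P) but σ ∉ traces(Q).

aa

Reachable graph of P (6 states):
  s0 = a.a.0 | (b.0 + 0 | 0) :: —a→ s1, —b→ s2
  s1 = a.0 | (b.0 + 0 | 0) :: —a→ s3, —b→ s4
  s2 = a.a.0 | 0 :: —a→ s4
  s3 = 0 | (b.0 + 0 | 0) :: —b→ s5
  s4 = a.0 | 0 :: —a→ s5
  s5 = 0 | 0 :: ·
Reachable graph of Q (6 states):
  t0 = a.b.0 | (b.0 + 0 | 0) :: —a→ t1, —b→ t2
  t1 = b.0 | (b.0 + 0 | 0) :: —b→ t3, —b→ t4
  t2 = a.b.0 | 0 :: —a→ t4
  t3 = 0 | (b.0 + 0 | 0) :: —b→ t5
  t4 = b.0 | 0 :: —b→ t5
  t5 = 0 | 0 :: ·
Run σ = ⟨aa⟩ on P: start {s0}
  after a @ step 1: {s1}
  after a @ step 2: {s3}
  ✓ P
Run σ = ⟨aa⟩ on Q: start {t0}
  after a @ step 1: {t1}
  after a @ step 2: ∅ (Q stuck)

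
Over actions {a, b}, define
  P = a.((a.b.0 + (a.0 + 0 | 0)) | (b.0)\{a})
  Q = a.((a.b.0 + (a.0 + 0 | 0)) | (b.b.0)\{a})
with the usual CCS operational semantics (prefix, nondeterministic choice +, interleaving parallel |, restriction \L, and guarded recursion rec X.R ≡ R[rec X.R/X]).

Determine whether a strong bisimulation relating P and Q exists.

LTS(P): 7 reachable states
  m0 = a.((a.b.0 + (a.0 + 0 | 0)) | (b.0)\{a}) :: =a=> m1
  m1 = (a.b.0 + (a.0 + 0 | 0)) | (b.0)\{a} :: =a=> m2, =a=> m3, =b=> m4
  m2 = 0 | (b.0)\{a} :: =b=> m5
  m3 = b.0 | (b.0)\{a} :: =b=> m2, =b=> m6
  m4 = (a.b.0 + (a.0 + 0 | 0)) | 0\{a} :: =a=> m5, =a=> m6
  m5 = 0 | 0\{a} :: ·
  m6 = b.0 | 0\{a} :: =b=> m5
LTS(Q): 10 reachable states
  n0 = a.((a.b.0 + (a.0 + 0 | 0)) | (b.b.0)\{a}) :: =a=> n1
  n1 = (a.b.0 + (a.0 + 0 | 0)) | (b.b.0)\{a} :: =a=> n2, =a=> n3, =b=> n4
  n2 = 0 | (b.b.0)\{a} :: =b=> n5
  n3 = b.0 | (b.b.0)\{a} :: =b=> n2, =b=> n6
  n4 = (a.b.0 + (a.0 + 0 | 0)) | (b.0)\{a} :: =a=> n5, =a=> n6, =b=> n7
  n5 = 0 | (b.0)\{a} :: =b=> n8
  n6 = b.0 | (b.0)\{a} :: =b=> n5, =b=> n9
  n7 = (a.b.0 + (a.0 + 0 | 0)) | 0\{a} :: =a=> n8, =a=> n9
  n8 = 0 | 0\{a} :: ·
  n9 = b.0 | 0\{a} :: =b=> n8
Bisimilarity quotient blocks:
  B0 = {m0}
  B1 = {m1, n4}
  B2 = {m4, n7}
  B3 = {m5, n8}
  B4 = {m2, m6, n5, n9}
  B5 = {m3, n2, n6}
  B6 = {n0}
  B7 = {n1}
  B8 = {n3}
m0 ∈ B0, n0 ∈ B6 → different blocks

NO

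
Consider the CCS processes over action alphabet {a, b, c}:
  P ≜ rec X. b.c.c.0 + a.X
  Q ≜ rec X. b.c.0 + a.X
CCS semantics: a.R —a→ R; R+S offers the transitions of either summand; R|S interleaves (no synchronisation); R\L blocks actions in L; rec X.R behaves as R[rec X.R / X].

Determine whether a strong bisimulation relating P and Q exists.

not bisimilar

LTS(P): 4 reachable states
  m0 = rec X. b.c.c.0 + a.X → --a--▸ m0, --b--▸ m1
  m1 = c.c.0 → --c--▸ m2
  m2 = c.0 → --c--▸ m3
  m3 = 0 → (no moves)
LTS(Q): 3 reachable states
  n0 = rec X. b.c.0 + a.X → --a--▸ n0, --b--▸ n1
  n1 = c.0 → --c--▸ n2
  n2 = 0 → (no moves)
Partition-refinement fixed point:
  B0 = {m0}
  B1 = {m1}
  B2 = {m2, n1}
  B3 = {m3, n2}
  B4 = {n0}
m0 ∈ B0, n0 ∈ B4 → different blocks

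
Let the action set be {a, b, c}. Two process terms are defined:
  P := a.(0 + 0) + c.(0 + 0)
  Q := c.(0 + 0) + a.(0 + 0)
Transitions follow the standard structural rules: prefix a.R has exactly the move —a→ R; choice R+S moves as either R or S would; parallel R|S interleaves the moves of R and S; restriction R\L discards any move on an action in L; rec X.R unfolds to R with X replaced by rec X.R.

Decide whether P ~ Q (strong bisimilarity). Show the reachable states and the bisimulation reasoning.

LTS(P): 2 reachable states
  p0 = a.(0 + 0) + c.(0 + 0) | =a=> p1, =c=> p1
  p1 = 0 + 0 | (no moves)
LTS(Q): 2 reachable states
  q0 = c.(0 + 0) + a.(0 + 0) | =a=> q1, =c=> q1
  q1 = 0 + 0 | (no moves)
Partition-refinement fixed point:
  B0 = {p0, q0}
  B1 = {p1, q1}
p0 ∈ B0, q0 ∈ B0 → same block

YES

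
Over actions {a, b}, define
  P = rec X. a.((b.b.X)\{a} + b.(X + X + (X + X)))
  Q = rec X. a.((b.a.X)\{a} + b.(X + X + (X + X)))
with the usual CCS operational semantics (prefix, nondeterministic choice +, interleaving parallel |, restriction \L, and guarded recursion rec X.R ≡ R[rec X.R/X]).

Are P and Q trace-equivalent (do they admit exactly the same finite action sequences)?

traces(P) ≠ traces(Q) — witness ⟨abb⟩

LTS(P): 5 reachable states
  s0 = rec X. a.((b.b.X)\{a} + b.(X + X + (X + X))) | =a=> s1
  s1 = (b.b.(rec X. a.((b.b.X)\{a} + b.(X + X + (X + X)))))\{a} + b.((rec X. a.((b.b.X)\{a} + b.(X + X + (X + X)))) + (rec X. a.((b.b.X)\{a} + b.(X + X + (X + X)))) + ((rec X. a.((b.b.X)\{a} + b.(X + X + (X + X)))) + (rec X. a.((b.b.X)\{a} + b.(X + X + (X + X)))))) | =b=> s2, =b=> s3
  s2 = (b.(rec X. a.((b.b.X)\{a} + b.(X + X + (X + X)))))\{a} | =b=> s4
  s3 = (rec X. a.((b.b.X)\{a} + b.(X + X + (X + X)))) + (rec X. a.((b.b.X)\{a} + b.(X + X + (X + X)))) + ((rec X. a.((b.b.X)\{a} + b.(X + X + (X + X)))) + (rec X. a.((b.b.X)\{a} + b.(X + X + (X + X))))) | =a=> s1
  s4 = (rec X. a.((b.b.X)\{a} + b.(X + X + (X + X))))\{a} | stopped
LTS(Q): 4 reachable states
  t0 = rec X. a.((b.a.X)\{a} + b.(X + X + (X + X))) | =a=> t1
  t1 = (b.a.(rec X. a.((b.a.X)\{a} + b.(X + X + (X + X)))))\{a} + b.((rec X. a.((b.a.X)\{a} + b.(X + X + (X + X)))) + (rec X. a.((b.a.X)\{a} + b.(X + X + (X + X)))) + ((rec X. a.((b.a.X)\{a} + b.(X + X + (X + X)))) + (rec X. a.((b.a.X)\{a} + b.(X + X + (X + X)))))) | =b=> t2, =b=> t3
  t2 = (a.(rec X. a.((b.a.X)\{a} + b.(X + X + (X + X)))))\{a} | stopped
  t3 = (rec X. a.((b.a.X)\{a} + b.(X + X + (X + X)))) + (rec X. a.((b.a.X)\{a} + b.(X + X + (X + X)))) + ((rec X. a.((b.a.X)\{a} + b.(X + X + (X + X)))) + (rec X. a.((b.a.X)\{a} + b.(X + X + (X + X))))) | =a=> t1
Executing abb from P (initial set {s0}):
  [1] a ⇒ {s1}
  [2] b ⇒ {s2, s3}
  [3] b ⇒ {s4}
  — P admits the full trace.
Executing abb from Q (initial set {t0}):
  [1] a ⇒ {t1}
  [2] b ⇒ {t2, t3}
  [3] b ⇒ ∅ (Q stuck)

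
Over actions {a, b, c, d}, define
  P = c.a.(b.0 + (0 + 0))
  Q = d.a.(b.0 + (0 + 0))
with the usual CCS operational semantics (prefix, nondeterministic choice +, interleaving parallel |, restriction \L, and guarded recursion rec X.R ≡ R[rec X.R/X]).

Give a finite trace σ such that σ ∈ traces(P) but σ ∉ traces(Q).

c

LTS(P): 4 reachable states
  p0 = c.a.(b.0 + (0 + 0)) :: --c--▸ p1
  p1 = a.(b.0 + (0 + 0)) :: --a--▸ p2
  p2 = b.0 + (0 + 0) :: --b--▸ p3
  p3 = 0 :: (no moves)
LTS(Q): 4 reachable states
  q0 = d.a.(b.0 + (0 + 0)) :: --d--▸ q1
  q1 = a.(b.0 + (0 + 0)) :: --a--▸ q2
  q2 = b.0 + (0 + 0) :: --b--▸ q3
  q3 = 0 :: (no moves)
Executing c from P (initial set {p0}):
  after c @ step 1: {p1}
  P completes σ.
Executing c from Q (initial set {q0}):
  after c @ step 1: ∅  — Q cannot continue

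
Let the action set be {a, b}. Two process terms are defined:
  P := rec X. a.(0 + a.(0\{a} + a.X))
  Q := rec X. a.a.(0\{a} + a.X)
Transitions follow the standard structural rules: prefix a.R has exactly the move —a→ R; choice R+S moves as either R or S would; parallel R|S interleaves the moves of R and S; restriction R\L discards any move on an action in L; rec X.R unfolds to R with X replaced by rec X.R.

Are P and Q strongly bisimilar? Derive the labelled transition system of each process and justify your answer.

YES

LTS(P): 3 reachable states
  s0 = rec X. a.(0 + a.(0\{a} + a.X)) :: =a=> s1
  s1 = 0 + a.(0\{a} + a.(rec X. a.(0 + a.(0\{a} + a.X)))) :: =a=> s2
  s2 = 0\{a} + a.(rec X. a.(0 + a.(0\{a} + a.X))) :: =a=> s0
LTS(Q): 3 reachable states
  t0 = rec X. a.a.(0\{a} + a.X) :: =a=> t1
  t1 = a.(0\{a} + a.(rec X. a.a.(0\{a} + a.X))) :: =a=> t2
  t2 = 0\{a} + a.(rec X. a.a.(0\{a} + a.X)) :: =a=> t0
Bisimilarity quotient blocks:
  B0 = {s0, s1, s2, t0, t1, t2}
s0 ∈ B0, t0 ∈ B0 → same block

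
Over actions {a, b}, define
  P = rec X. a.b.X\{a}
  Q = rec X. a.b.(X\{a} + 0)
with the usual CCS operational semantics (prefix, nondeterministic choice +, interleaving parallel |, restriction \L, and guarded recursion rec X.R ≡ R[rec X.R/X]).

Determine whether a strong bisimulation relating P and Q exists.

P's transition system — 3 states:
  p0 = rec X. a.b.X\{a} → ··a··> p1
  p1 = b.(rec X. a.b.X\{a})\{a} → ··b··> p2
  p2 = (rec X. a.b.X\{a})\{a} → ·
Q's transition system — 3 states:
  q0 = rec X. a.b.(X\{a} + 0) → ··a··> q1
  q1 = b.((rec X. a.b.(X\{a} + 0))\{a} + 0) → ··b··> q2
  q2 = (rec X. a.b.(X\{a} + 0))\{a} + 0 → ·
Partition-refinement fixed point:
  B0 = {p0, q0}
  B1 = {p1, q1}
  B2 = {p2, q2}
p0 ∈ B0, q0 ∈ B0 → same block

P ~ Q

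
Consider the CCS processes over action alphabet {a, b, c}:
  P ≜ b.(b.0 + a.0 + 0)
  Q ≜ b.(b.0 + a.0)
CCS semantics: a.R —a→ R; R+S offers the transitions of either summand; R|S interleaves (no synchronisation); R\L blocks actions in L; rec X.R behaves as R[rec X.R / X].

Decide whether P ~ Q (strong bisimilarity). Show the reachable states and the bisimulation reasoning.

P ~ Q

P's transition system — 3 states:
  u0 = b.(b.0 + a.0 + 0) → --b--▸ u1
  u1 = b.0 + a.0 + 0 → --a--▸ u2, --b--▸ u2
  u2 = 0 → stopped
Q's transition system — 3 states:
  v0 = b.(b.0 + a.0) → --b--▸ v1
  v1 = b.0 + a.0 → --a--▸ v2, --b--▸ v2
  v2 = 0 → stopped
Coarsest stable partition (strong bisimilarity classes):
  B0 = {u0, v0}
  B1 = {u1, v1}
  B2 = {u2, v2}
u0 ∈ B0, v0 ∈ B0 → same block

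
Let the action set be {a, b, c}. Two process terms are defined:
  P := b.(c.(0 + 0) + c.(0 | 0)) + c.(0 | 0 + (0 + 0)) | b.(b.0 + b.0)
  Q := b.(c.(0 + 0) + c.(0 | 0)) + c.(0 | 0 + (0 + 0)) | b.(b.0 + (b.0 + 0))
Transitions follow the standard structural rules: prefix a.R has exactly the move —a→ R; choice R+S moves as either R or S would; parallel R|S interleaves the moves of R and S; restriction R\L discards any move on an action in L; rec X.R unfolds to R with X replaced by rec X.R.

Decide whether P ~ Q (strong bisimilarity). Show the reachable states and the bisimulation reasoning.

YES

Reachable graph of P (9 states):
  s0 = b.(c.(0 + 0) + c.(0 | 0)) + c.(0 | 0 + (0 + 0)) | b.(b.0 + b.0) | ··b··> s1, ··b··> s2, ··c··> s3
  s1 = c.(0 + 0) + c.(0 | 0) | ··c··> s4, ··c··> s5
  s2 = c.(0 | 0 + (0 + 0)) | (b.0 + b.0) | ··b··> s6, ··c··> s7
  s3 = (0 | 0 + (0 + 0)) | b.(b.0 + b.0) | ··b··> s7
  s4 = 0 + 0 | stopped
  s5 = 0 | 0 | stopped
  s6 = c.(0 | 0 + (0 + 0)) | 0 | ··c··> s8
  s7 = (0 | 0 + (0 + 0)) | (b.0 + b.0) | ··b··> s8
  s8 = (0 | 0 + (0 + 0)) | 0 | stopped
Reachable graph of Q (9 states):
  t0 = b.(c.(0 + 0) + c.(0 | 0)) + c.(0 | 0 + (0 + 0)) | b.(b.0 + (b.0 + 0)) | ··b··> t1, ··b··> t2, ··c··> t3
  t1 = c.(0 + 0) + c.(0 | 0) | ··c··> t4, ··c··> t5
  t2 = c.(0 | 0 + (0 + 0)) | (b.0 + (b.0 + 0)) | ··b··> t6, ··c··> t7
  t3 = (0 | 0 + (0 + 0)) | b.(b.0 + (b.0 + 0)) | ··b··> t7
  t4 = 0 + 0 | stopped
  t5 = 0 | 0 | stopped
  t6 = c.(0 | 0 + (0 + 0)) | 0 | ··c··> t8
  t7 = (0 | 0 + (0 + 0)) | (b.0 + (b.0 + 0)) | ··b··> t8
  t8 = (0 | 0 + (0 + 0)) | 0 | stopped
Bisimilarity quotient blocks:
  B0 = {s0, t0}
  B1 = {s2, t2}
  B2 = {s1, s6, t1, t6}
  B3 = {s4, s5, s8, t4, t5, t8}
  B4 = {s7, t7}
  B5 = {s3, t3}
s0 ∈ B0, t0 ∈ B0 → same block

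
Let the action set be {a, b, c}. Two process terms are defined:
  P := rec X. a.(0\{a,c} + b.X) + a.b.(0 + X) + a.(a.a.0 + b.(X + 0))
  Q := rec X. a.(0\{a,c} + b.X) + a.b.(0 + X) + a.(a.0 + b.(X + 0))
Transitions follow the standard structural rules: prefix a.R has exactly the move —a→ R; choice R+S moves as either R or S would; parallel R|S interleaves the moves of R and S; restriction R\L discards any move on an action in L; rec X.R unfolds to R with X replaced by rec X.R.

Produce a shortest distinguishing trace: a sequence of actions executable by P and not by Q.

Reachable graph of P (8 states):
  m0 = rec X. a.(0\{a,c} + b.X) + a.b.(0 + X) + a.(a.a.0 + b.(X + 0)) | ··a··> m1, ··a··> m2, ··a··> m3
  m1 = 0\{a,c} + b.(rec X. a.(0\{a,c} + b.X) + a.b.(0 + X) + a.(a.a.0 + b.(X + 0))) | ··b··> m0
  m2 = a.a.0 + b.((rec X. a.(0\{a,c} + b.X) + a.b.(0 + X) + a.(a.a.0 + b.(X + 0))) + 0) | ··a··> m4, ··b··> m5
  m3 = b.(0 + (rec X. a.(0\{a,c} + b.X) + a.b.(0 + X) + a.(a.a.0 + b.(X + 0)))) | ··b··> m6
  m4 = a.0 | ··a··> m7
  m5 = (rec X. a.(0\{a,c} + b.X) + a.b.(0 + X) + a.(a.a.0 + b.(X + 0))) + 0 | ··a··> m1, ··a··> m2, ··a··> m3
  m6 = 0 + (rec X. a.(0\{a,c} + b.X) + a.b.(0 + X) + a.(a.a.0 + b.(X + 0))) | ··a··> m1, ··a··> m2, ··a··> m3
  m7 = 0 | deadlocked
Reachable graph of Q (7 states):
  n0 = rec X. a.(0\{a,c} + b.X) + a.b.(0 + X) + a.(a.0 + b.(X + 0)) | ··a··> n1, ··a··> n2, ··a··> n3
  n1 = 0\{a,c} + b.(rec X. a.(0\{a,c} + b.X) + a.b.(0 + X) + a.(a.0 + b.(X + 0))) | ··b··> n0
  n2 = a.0 + b.((rec X. a.(0\{a,c} + b.X) + a.b.(0 + X) + a.(a.0 + b.(X + 0))) + 0) | ··a··> n4, ··b··> n5
  n3 = b.(0 + (rec X. a.(0\{a,c} + b.X) + a.b.(0 + X) + a.(a.0 + b.(X + 0)))) | ··b··> n6
  n4 = 0 | deadlocked
  n5 = (rec X. a.(0\{a,c} + b.X) + a.b.(0 + X) + a.(a.0 + b.(X + 0))) + 0 | ··a··> n1, ··a··> n2, ··a··> n3
  n6 = 0 + (rec X. a.(0\{a,c} + b.X) + a.b.(0 + X) + a.(a.0 + b.(X + 0))) | ··a··> n1, ··a··> n2, ··a··> n3
Run σ = ⟨aaa⟩ on P: start {m0}
  after a @ step 1: {m1, m2, m3}
  after a @ step 2: {m4}
  after a @ step 3: {m7}
  ✓ P
Run σ = ⟨aaa⟩ on Q: start {n0}
  after a @ step 1: {n1, n2, n3}
  after a @ step 2: {n4}
  after a @ step 3: no successor for Q

aaa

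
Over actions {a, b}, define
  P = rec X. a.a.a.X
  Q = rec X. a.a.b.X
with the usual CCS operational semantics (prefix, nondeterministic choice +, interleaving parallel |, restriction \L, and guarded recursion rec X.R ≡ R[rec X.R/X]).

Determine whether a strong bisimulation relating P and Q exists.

P ≁ Q

LTS(P): 3 reachable states
  p0 = rec X. a.a.a.X :: =a=> p1
  p1 = a.a.(rec X. a.a.a.X) :: =a=> p2
  p2 = a.(rec X. a.a.a.X) :: =a=> p0
LTS(Q): 3 reachable states
  q0 = rec X. a.a.b.X :: =a=> q1
  q1 = a.b.(rec X. a.a.b.X) :: =a=> q2
  q2 = b.(rec X. a.a.b.X) :: =b=> q0
Coarsest stable partition (strong bisimilarity classes):
  B0 = {p0, p1, p2}
  B1 = {q0}
  B2 = {q1}
  B3 = {q2}
p0 ∈ B0, q0 ∈ B1 → different blocks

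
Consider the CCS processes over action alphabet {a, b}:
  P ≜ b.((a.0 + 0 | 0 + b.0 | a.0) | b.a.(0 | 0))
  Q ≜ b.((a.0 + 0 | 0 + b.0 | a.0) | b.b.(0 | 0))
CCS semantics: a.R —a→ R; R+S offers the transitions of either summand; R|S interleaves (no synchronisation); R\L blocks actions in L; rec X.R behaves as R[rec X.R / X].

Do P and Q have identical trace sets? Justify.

NO — witness ⟨baba⟩

LTS(P): 16 reachable states
  m0 = b.((a.0 + 0 | 0 + b.0 | a.0) | b.a.(0 | 0)) :: --b--▸ m1
  m1 = (a.0 + 0 | 0 + b.0 | a.0) | b.a.(0 | 0) :: --a--▸ m2, --a--▸ m3, --b--▸ m4, --b--▸ m5
  m2 = 0 | b.a.(0 | 0) :: --b--▸ m6
  m3 = b.0 | 0 | b.a.(0 | 0) :: --b--▸ m7, --b--▸ m8
  m4 = (a.0 + 0 | 0 + b.0 | a.0) | a.(0 | 0) :: --a--▸ m6, --a--▸ m8, --a--▸ m9, --b--▸ m10
  m5 = 0 | a.0 | b.a.(0 | 0) :: --a--▸ m7, --b--▸ m10
  m6 = 0 | a.(0 | 0) :: --a--▸ m11
  m7 = 0 | 0 | b.a.(0 | 0) :: --b--▸ m12
  m8 = b.0 | 0 | a.(0 | 0) :: --a--▸ m13, --b--▸ m12
  m9 = (a.0 + 0 | 0 + b.0 | a.0) | (0 | 0) :: --a--▸ m11, --a--▸ m13, --b--▸ m14
  m10 = 0 | a.0 | a.(0 | 0) :: --a--▸ m12, --a--▸ m14
  m11 = 0 | (0 | 0) :: ∅
  m12 = 0 | 0 | a.(0 | 0) :: --a--▸ m15
  m13 = b.0 | 0 | (0 | 0) :: --b--▸ m15
  m14 = 0 | a.0 | (0 | 0) :: --a--▸ m15
  m15 = 0 | 0 | (0 | 0) :: ∅
LTS(Q): 16 reachable states
  n0 = b.((a.0 + 0 | 0 + b.0 | a.0) | b.b.(0 | 0)) :: --b--▸ n1
  n1 = (a.0 + 0 | 0 + b.0 | a.0) | b.b.(0 | 0) :: --a--▸ n2, --a--▸ n3, --b--▸ n4, --b--▸ n5
  n2 = 0 | b.b.(0 | 0) :: --b--▸ n6
  n3 = b.0 | 0 | b.b.(0 | 0) :: --b--▸ n7, --b--▸ n8
  n4 = (a.0 + 0 | 0 + b.0 | a.0) | b.(0 | 0) :: --a--▸ n6, --a--▸ n8, --b--▸ n10, --b--▸ n9
  n5 = 0 | a.0 | b.b.(0 | 0) :: --a--▸ n7, --b--▸ n10
  n6 = 0 | b.(0 | 0) :: --b--▸ n11
  n7 = 0 | 0 | b.b.(0 | 0) :: --b--▸ n12
  n8 = b.0 | 0 | b.(0 | 0) :: --b--▸ n12, --b--▸ n13
  n9 = (a.0 + 0 | 0 + b.0 | a.0) | (0 | 0) :: --a--▸ n11, --a--▸ n13, --b--▸ n14
  n10 = 0 | a.0 | b.(0 | 0) :: --a--▸ n12, --b--▸ n14
  n11 = 0 | (0 | 0) :: ∅
  n12 = 0 | 0 | b.(0 | 0) :: --b--▸ n15
  n13 = b.0 | 0 | (0 | 0) :: --b--▸ n15
  n14 = 0 | a.0 | (0 | 0) :: --a--▸ n15
  n15 = 0 | 0 | (0 | 0) :: ∅
Trace ⟨baba⟩ through P, begin at {m0}:
  after b @ step 1: {m1}
  after a @ step 2: {m2, m3}
  after b @ step 3: {m6, m7, m8}
  after a @ step 4: {m11, m13}
  — P admits the full trace.
Trace ⟨baba⟩ through Q, begin at {n0}:
  after b @ step 1: {n1}
  after a @ step 2: {n2, n3}
  after b @ step 3: {n6, n7, n8}
  after a @ step 4: no successor for Q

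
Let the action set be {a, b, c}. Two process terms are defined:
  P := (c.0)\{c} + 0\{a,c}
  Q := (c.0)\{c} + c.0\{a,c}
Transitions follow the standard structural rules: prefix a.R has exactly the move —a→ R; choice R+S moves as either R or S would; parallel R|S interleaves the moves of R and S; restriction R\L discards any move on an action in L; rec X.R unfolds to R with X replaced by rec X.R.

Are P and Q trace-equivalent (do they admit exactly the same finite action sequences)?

trace-distinct — witness ⟨c⟩

Reachable graph of P (1 states):
  u0 = (c.0)\{c} + 0\{a,c} | ·
Reachable graph of Q (2 states):
  v0 = (c.0)\{c} + c.0\{a,c} | =c=> v1
  v1 = 0\{a,c} | ·
Run σ = ⟨c⟩ on Q: start {v0}
  after c @ step 1: {v1}
  Q completes σ.
Run σ = ⟨c⟩ on P: start {u0}
  after c @ step 1: ∅ (P stuck)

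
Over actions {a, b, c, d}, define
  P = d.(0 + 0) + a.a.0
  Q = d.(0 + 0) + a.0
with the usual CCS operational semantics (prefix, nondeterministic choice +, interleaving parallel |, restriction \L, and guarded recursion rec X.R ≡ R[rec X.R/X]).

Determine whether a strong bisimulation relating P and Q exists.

NO

P's transition system — 4 states:
  u0 = d.(0 + 0) + a.a.0 | =a=> u1, =d=> u2
  u1 = a.0 | =a=> u3
  u2 = 0 + 0 | ·
  u3 = 0 | ·
Q's transition system — 3 states:
  v0 = d.(0 + 0) + a.0 | =a=> v1, =d=> v2
  v1 = 0 | ·
  v2 = 0 + 0 | ·
Coarsest stable partition (strong bisimilarity classes):
  B0 = {u0}
  B1 = {u2, u3, v1, v2}
  B2 = {u1}
  B3 = {v0}
u0 ∈ B0, v0 ∈ B3 → different blocks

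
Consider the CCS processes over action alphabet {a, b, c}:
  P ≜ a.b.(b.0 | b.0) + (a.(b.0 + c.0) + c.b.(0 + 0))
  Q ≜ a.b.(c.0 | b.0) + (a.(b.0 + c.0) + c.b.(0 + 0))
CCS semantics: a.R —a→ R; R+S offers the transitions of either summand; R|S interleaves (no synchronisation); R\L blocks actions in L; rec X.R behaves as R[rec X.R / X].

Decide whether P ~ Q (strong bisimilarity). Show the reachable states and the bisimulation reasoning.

P's transition system — 10 states:
  u0 = a.b.(b.0 | b.0) + (a.(b.0 + c.0) + c.b.(0 + 0)) | -a-> u1, -a-> u2, -c-> u3
  u1 = b.(b.0 | b.0) | -b-> u4
  u2 = b.0 + c.0 | -b-> u5, -c-> u5
  u3 = b.(0 + 0) | -b-> u6
  u4 = b.0 | b.0 | -b-> u7, -b-> u8
  u5 = 0 | stopped
  u6 = 0 + 0 | stopped
  u7 = 0 | b.0 | -b-> u9
  u8 = b.0 | 0 | -b-> u9
  u9 = 0 | 0 | stopped
Q's transition system — 10 states:
  v0 = a.b.(c.0 | b.0) + (a.(b.0 + c.0) + c.b.(0 + 0)) | -a-> v1, -a-> v2, -c-> v3
  v1 = b.(c.0 | b.0) | -b-> v4
  v2 = b.0 + c.0 | -b-> v5, -c-> v5
  v3 = b.(0 + 0) | -b-> v6
  v4 = c.0 | b.0 | -b-> v7, -c-> v8
  v5 = 0 | stopped
  v6 = 0 + 0 | stopped
  v7 = c.0 | 0 | -c-> v9
  v8 = 0 | b.0 | -b-> v9
  v9 = 0 | 0 | stopped
Coarsest stable partition (strong bisimilarity classes):
  B0 = {u0}
  B1 = {u3, u7, u8, v3, v8}
  B2 = {u5, u6, u9, v5, v6, v9}
  B3 = {u2, v2}
  B4 = {u1}
  B5 = {u4}
  B6 = {v0}
  B7 = {v1}
  B8 = {v4}
  B9 = {v7}
u0 ∈ B0, v0 ∈ B6 → different blocks

not bisimilar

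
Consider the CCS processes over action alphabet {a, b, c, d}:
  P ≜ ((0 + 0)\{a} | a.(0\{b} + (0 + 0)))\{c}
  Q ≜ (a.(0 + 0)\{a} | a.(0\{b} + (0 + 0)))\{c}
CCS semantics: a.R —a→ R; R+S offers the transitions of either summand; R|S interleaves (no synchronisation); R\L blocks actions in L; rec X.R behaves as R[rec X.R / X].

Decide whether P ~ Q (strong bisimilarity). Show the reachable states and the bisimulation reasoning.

P ≁ Q

P's transition system — 2 states:
  m0 = ((0 + 0)\{a} | a.(0\{b} + (0 + 0)))\{c} → —a→ m1
  m1 = ((0 + 0)\{a} | (0\{b} + (0 + 0)))\{c} → ∅
Q's transition system — 4 states:
  n0 = (a.(0 + 0)\{a} | a.(0\{b} + (0 + 0)))\{c} → —a→ n1, —a→ n2
  n1 = ((0 + 0)\{a} | a.(0\{b} + (0 + 0)))\{c} → —a→ n3
  n2 = (a.(0 + 0)\{a} | (0\{b} + (0 + 0)))\{c} → —a→ n3
  n3 = ((0 + 0)\{a} | (0\{b} + (0 + 0)))\{c} → ∅
Bisimilarity quotient blocks:
  B0 = {m0, n1, n2}
  B1 = {m1, n3}
  B2 = {n0}
m0 ∈ B0, n0 ∈ B2 → different blocks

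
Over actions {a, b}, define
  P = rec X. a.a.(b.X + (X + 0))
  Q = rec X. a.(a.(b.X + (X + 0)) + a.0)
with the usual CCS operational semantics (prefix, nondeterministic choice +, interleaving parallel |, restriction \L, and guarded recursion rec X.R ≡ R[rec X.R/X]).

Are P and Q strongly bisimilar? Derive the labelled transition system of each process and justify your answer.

Reachable graph of P (3 states):
  p0 = rec X. a.a.(b.X + (X + 0)) :: -a-> p1
  p1 = a.(b.(rec X. a.a.(b.X + (X + 0))) + ((rec X. a.a.(b.X + (X + 0))) + 0)) :: -a-> p2
  p2 = b.(rec X. a.a.(b.X + (X + 0))) + ((rec X. a.a.(b.X + (X + 0))) + 0) :: -a-> p1, -b-> p0
Reachable graph of Q (4 states):
  q0 = rec X. a.(a.(b.X + (X + 0)) + a.0) :: -a-> q1
  q1 = a.(b.(rec X. a.(a.(b.X + (X + 0)) + a.0)) + ((rec X. a.(a.(b.X + (X + 0)) + a.0)) + 0)) + a.0 :: -a-> q2, -a-> q3
  q2 = 0 :: deadlocked
  q3 = b.(rec X. a.(a.(b.X + (X + 0)) + a.0)) + ((rec X. a.(a.(b.X + (X + 0)) + a.0)) + 0) :: -a-> q1, -b-> q0
Bisimilarity quotient blocks:
  B0 = {p0}
  B1 = {p1}
  B2 = {p2}
  B3 = {q0}
  B4 = {q1}
  B5 = {q2}
  B6 = {q3}
p0 ∈ B0, q0 ∈ B3 → different blocks

not bisimilar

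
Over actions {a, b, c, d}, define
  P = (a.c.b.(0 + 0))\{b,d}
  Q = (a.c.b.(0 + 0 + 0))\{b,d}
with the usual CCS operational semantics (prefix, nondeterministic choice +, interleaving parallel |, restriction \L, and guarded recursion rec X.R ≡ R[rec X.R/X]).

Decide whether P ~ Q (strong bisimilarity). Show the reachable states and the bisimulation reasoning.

LTS(P): 3 reachable states
  m0 = (a.c.b.(0 + 0))\{b,d} ⊢ =a=> m1
  m1 = (c.b.(0 + 0))\{b,d} ⊢ =c=> m2
  m2 = (b.(0 + 0))\{b,d} ⊢ stopped
LTS(Q): 3 reachable states
  n0 = (a.c.b.(0 + 0 + 0))\{b,d} ⊢ =a=> n1
  n1 = (c.b.(0 + 0 + 0))\{b,d} ⊢ =c=> n2
  n2 = (b.(0 + 0 + 0))\{b,d} ⊢ stopped
Coarsest stable partition (strong bisimilarity classes):
  B0 = {m0, n0}
  B1 = {m1, n1}
  B2 = {m2, n2}
m0 ∈ B0, n0 ∈ B0 → same block

YES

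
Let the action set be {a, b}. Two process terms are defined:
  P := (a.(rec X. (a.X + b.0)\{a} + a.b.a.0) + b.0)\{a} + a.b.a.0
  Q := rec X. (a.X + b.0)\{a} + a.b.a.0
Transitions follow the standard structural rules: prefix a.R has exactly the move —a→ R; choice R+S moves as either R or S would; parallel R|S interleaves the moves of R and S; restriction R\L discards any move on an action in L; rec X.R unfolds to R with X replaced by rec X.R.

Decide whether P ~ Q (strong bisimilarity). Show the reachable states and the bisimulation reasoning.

YES

Reachable graph of P (5 states):
  p0 = (a.(rec X. (a.X + b.0)\{a} + a.b.a.0) + b.0)\{a} + a.b.a.0 ⊢ —a→ p1, —b→ p2
  p1 = b.a.0 ⊢ —b→ p3
  p2 = 0\{a} ⊢ stopped
  p3 = a.0 ⊢ —a→ p4
  p4 = 0 ⊢ stopped
Reachable graph of Q (5 states):
  q0 = rec X. (a.X + b.0)\{a} + a.b.a.0 ⊢ —a→ q1, —b→ q2
  q1 = b.a.0 ⊢ —b→ q3
  q2 = 0\{a} ⊢ stopped
  q3 = a.0 ⊢ —a→ q4
  q4 = 0 ⊢ stopped
Bisimilarity quotient blocks:
  B0 = {p0, q0}
  B1 = {p2, p4, q2, q4}
  B2 = {p1, q1}
  B3 = {p3, q3}
p0 ∈ B0, q0 ∈ B0 → same block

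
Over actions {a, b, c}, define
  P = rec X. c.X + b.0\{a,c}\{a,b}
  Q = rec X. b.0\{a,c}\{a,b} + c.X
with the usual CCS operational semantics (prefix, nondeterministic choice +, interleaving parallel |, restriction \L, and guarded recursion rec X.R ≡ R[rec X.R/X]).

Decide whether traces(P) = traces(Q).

Reachable graph of P (2 states):
  s0 = rec X. c.X + b.0\{a,c}\{a,b} ⊢ -b-> s1, -c-> s0
  s1 = 0\{a,c}\{a,b} ⊢ deadlocked
Reachable graph of Q (2 states):
  t0 = rec X. b.0\{a,c}\{a,b} + c.X ⊢ -b-> t1, -c-> t0
  t1 = 0\{a,c}\{a,b} ⊢ deadlocked
Coarsest stable partition (strong bisimilarity classes):
  B0 = {s0, t0}
  B1 = {s1, t1}
s0 ∈ B0, t0 ∈ B0 → same block
Bisimilar ⇒ trace-equivalent.

traces(P) = traces(Q)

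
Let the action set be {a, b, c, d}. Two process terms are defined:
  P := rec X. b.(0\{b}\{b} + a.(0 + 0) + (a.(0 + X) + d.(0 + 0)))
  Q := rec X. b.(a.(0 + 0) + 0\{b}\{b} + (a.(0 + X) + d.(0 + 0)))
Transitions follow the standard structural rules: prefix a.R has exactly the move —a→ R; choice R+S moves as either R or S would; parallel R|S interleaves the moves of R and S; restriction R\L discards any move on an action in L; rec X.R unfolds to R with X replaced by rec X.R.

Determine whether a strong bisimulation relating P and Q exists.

bisimilar

LTS(P): 4 reachable states
  m0 = rec X. b.(0\{b}\{b} + a.(0 + 0) + (a.(0 + X) + d.(0 + 0))) :: —b→ m1
  m1 = 0\{b}\{b} + a.(0 + 0) + (a.(0 + (rec X. b.(0\{b}\{b} + a.(0 + 0) + (a.(0 + X) + d.(0 + 0))))) + d.(0 + 0)) :: —a→ m2, —a→ m3, —d→ m3
  m2 = 0 + (rec X. b.(0\{b}\{b} + a.(0 + 0) + (a.(0 + X) + d.(0 + 0)))) :: —b→ m1
  m3 = 0 + 0 :: deadlocked
LTS(Q): 4 reachable states
  n0 = rec X. b.(a.(0 + 0) + 0\{b}\{b} + (a.(0 + X) + d.(0 + 0))) :: —b→ n1
  n1 = a.(0 + 0) + 0\{b}\{b} + (a.(0 + (rec X. b.(a.(0 + 0) + 0\{b}\{b} + (a.(0 + X) + d.(0 + 0))))) + d.(0 + 0)) :: —a→ n2, —a→ n3, —d→ n3
  n2 = 0 + (rec X. b.(a.(0 + 0) + 0\{b}\{b} + (a.(0 + X) + d.(0 + 0)))) :: —b→ n1
  n3 = 0 + 0 :: deadlocked
Bisimilarity quotient blocks:
  B0 = {m0, m2, n0, n2}
  B1 = {m1, n1}
  B2 = {m3, n3}
m0 ∈ B0, n0 ∈ B0 → same block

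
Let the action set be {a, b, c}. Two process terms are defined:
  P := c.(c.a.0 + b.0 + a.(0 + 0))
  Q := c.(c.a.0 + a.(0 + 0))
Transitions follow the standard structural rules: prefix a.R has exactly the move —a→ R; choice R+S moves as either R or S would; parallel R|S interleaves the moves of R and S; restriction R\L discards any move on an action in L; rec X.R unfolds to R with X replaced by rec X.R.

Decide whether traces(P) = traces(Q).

traces(P) ≠ traces(Q) — witness ⟨cb⟩

P's transition system — 5 states:
  s0 = c.(c.a.0 + b.0 + a.(0 + 0)) → -c-> s1
  s1 = c.a.0 + b.0 + a.(0 + 0) → -a-> s2, -b-> s3, -c-> s4
  s2 = 0 + 0 → ∅
  s3 = 0 → ∅
  s4 = a.0 → -a-> s3
Q's transition system — 5 states:
  t0 = c.(c.a.0 + a.(0 + 0)) → -c-> t1
  t1 = c.a.0 + a.(0 + 0) → -a-> t2, -c-> t3
  t2 = 0 + 0 → ∅
  t3 = a.0 → -a-> t4
  t4 = 0 → ∅
Executing cb from P (initial set {s0}):
  [1] c ⇒ {s1}
  [2] b ⇒ {s3}
  P completes σ.
Executing cb from Q (initial set {t0}):
  [1] c ⇒ {t1}
  [2] b ⇒ no successor for Q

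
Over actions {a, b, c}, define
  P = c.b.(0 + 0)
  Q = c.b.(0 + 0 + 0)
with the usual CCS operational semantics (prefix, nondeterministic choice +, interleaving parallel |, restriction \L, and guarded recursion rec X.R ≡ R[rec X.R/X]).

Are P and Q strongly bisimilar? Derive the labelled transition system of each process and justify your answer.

LTS(P): 3 reachable states
  u0 = c.b.(0 + 0) :: --c--▸ u1
  u1 = b.(0 + 0) :: --b--▸ u2
  u2 = 0 + 0 :: stopped
LTS(Q): 3 reachable states
  v0 = c.b.(0 + 0 + 0) :: --c--▸ v1
  v1 = b.(0 + 0 + 0) :: --b--▸ v2
  v2 = 0 + 0 + 0 :: stopped
Bisimilarity quotient blocks:
  B0 = {u0, v0}
  B1 = {u1, v1}
  B2 = {u2, v2}
u0 ∈ B0, v0 ∈ B0 → same block

bisimilar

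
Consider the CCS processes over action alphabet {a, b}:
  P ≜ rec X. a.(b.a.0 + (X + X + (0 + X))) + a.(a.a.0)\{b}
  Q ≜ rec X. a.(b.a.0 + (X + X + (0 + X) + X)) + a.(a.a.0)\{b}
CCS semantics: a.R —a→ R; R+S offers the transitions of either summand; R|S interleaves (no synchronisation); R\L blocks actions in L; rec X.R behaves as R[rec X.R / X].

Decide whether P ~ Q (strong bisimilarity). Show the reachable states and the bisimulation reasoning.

P ~ Q

Reachable graph of P (7 states):
  s0 = rec X. a.(b.a.0 + (X + X + (0 + X))) + a.(a.a.0)\{b} → =a=> s1, =a=> s2
  s1 = (a.a.0)\{b} → =a=> s3
  s2 = b.a.0 + ((rec X. a.(b.a.0 + (X + X + (0 + X))) + a.(a.a.0)\{b}) + (rec X. a.(b.a.0 + (X + X + (0 + X))) + a.(a.a.0)\{b}) + (0 + (rec X. a.(b.a.0 + (X + X + (0 + X))) + a.(a.a.0)\{b}))) → =a=> s1, =a=> s2, =b=> s4
  s3 = (a.0)\{b} → =a=> s5
  s4 = a.0 → =a=> s6
  s5 = 0\{b} → ·
  s6 = 0 → ·
Reachable graph of Q (7 states):
  t0 = rec X. a.(b.a.0 + (X + X + (0 + X) + X)) + a.(a.a.0)\{b} → =a=> t1, =a=> t2
  t1 = (a.a.0)\{b} → =a=> t3
  t2 = b.a.0 + ((rec X. a.(b.a.0 + (X + X + (0 + X) + X)) + a.(a.a.0)\{b}) + (rec X. a.(b.a.0 + (X + X + (0 + X) + X)) + a.(a.a.0)\{b}) + (0 + (rec X. a.(b.a.0 + (X + X + (0 + X) + X)) + a.(a.a.0)\{b})) + (rec X. a.(b.a.0 + (X + X + (0 + X) + X)) + a.(a.a.0)\{b})) → =a=> t1, =a=> t2, =b=> t4
  t3 = (a.0)\{b} → =a=> t5
  t4 = a.0 → =a=> t6
  t5 = 0\{b} → ·
  t6 = 0 → ·
Partition-refinement fixed point:
  B0 = {s0, t0}
  B1 = {s2, t2}
  B2 = {s3, s4, t3, t4}
  B3 = {s5, s6, t5, t6}
  B4 = {s1, t1}
s0 ∈ B0, t0 ∈ B0 → same block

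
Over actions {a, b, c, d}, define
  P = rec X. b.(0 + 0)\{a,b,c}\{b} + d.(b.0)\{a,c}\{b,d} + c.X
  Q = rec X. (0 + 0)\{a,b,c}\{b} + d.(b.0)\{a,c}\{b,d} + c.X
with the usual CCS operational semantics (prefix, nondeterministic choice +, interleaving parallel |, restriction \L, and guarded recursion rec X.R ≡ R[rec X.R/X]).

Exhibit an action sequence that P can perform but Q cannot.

b

P's transition system — 3 states:
  s0 = rec X. b.(0 + 0)\{a,b,c}\{b} + d.(b.0)\{a,c}\{b,d} + c.X has moves =b=> s1, =c=> s0, =d=> s2
  s1 = (0 + 0)\{a,b,c}\{b} has moves (no moves)
  s2 = (b.0)\{a,c}\{b,d} has moves (no moves)
Q's transition system — 2 states:
  t0 = rec X. (0 + 0)\{a,b,c}\{b} + d.(b.0)\{a,c}\{b,d} + c.X has moves =c=> t0, =d=> t1
  t1 = (b.0)\{a,c}\{b,d} has moves (no moves)
Run σ = ⟨b⟩ on P: start {s0}
  [1] b ⇒ {s1}
  — P admits the full trace.
Run σ = ⟨b⟩ on Q: start {t0}
  [1] b ⇒ no successor for Q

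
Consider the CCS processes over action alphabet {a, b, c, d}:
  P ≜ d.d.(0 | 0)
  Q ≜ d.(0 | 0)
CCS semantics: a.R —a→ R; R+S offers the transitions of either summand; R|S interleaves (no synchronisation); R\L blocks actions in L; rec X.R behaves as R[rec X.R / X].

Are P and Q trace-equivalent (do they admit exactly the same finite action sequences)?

Reachable graph of P (3 states):
  p0 = d.d.(0 | 0) :: —d→ p1
  p1 = d.(0 | 0) :: —d→ p2
  p2 = 0 | 0 :: (no moves)
Reachable graph of Q (2 states):
  q0 = d.(0 | 0) :: —d→ q1
  q1 = 0 | 0 :: (no moves)
Run σ = ⟨dd⟩ on P: start {p0}
  [1] d ⇒ {p1}
  [2] d ⇒ {p2}
  ✓ P
Run σ = ⟨dd⟩ on Q: start {q0}
  [1] d ⇒ {q1}
  [2] d ⇒ ∅  — Q cannot continue

trace-distinct — witness ⟨dd⟩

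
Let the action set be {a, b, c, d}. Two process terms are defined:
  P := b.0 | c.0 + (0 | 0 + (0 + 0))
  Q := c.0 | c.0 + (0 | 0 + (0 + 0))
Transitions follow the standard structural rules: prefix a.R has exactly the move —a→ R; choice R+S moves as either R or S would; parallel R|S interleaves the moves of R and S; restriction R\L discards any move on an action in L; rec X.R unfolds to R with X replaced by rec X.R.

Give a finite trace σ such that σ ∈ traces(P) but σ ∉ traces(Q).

LTS(P): 4 reachable states
  m0 = b.0 | c.0 + (0 | 0 + (0 + 0)) | -b-> m1, -c-> m2
  m1 = 0 | c.0 | -c-> m3
  m2 = b.0 | 0 | -b-> m3
  m3 = 0 | 0 | (no moves)
LTS(Q): 4 reachable states
  n0 = c.0 | c.0 + (0 | 0 + (0 + 0)) | -c-> n1, -c-> n2
  n1 = 0 | c.0 | -c-> n3
  n2 = c.0 | 0 | -c-> n3
  n3 = 0 | 0 | (no moves)
Trace ⟨b⟩ through P, begin at {m0}:
  after b @ step 1: {m1}
  ✓ P
Trace ⟨b⟩ through Q, begin at {n0}:
  after b @ step 1: no successor for Q

b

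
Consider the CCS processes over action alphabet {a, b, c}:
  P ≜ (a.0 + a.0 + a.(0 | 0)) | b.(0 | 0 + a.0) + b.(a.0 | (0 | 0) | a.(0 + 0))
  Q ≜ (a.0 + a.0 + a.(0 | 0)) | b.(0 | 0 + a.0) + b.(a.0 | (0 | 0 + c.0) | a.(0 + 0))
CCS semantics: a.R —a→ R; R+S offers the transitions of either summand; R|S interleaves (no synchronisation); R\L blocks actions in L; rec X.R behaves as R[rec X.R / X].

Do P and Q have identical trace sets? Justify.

traces(P) ≠ traces(Q) — witness ⟨bc⟩

LTS(P): 13 reachable states
  u0 = (a.0 + a.0 + a.(0 | 0)) | b.(0 | 0 + a.0) + b.(a.0 | (0 | 0) | a.(0 + 0)) has moves -a-> u1, -a-> u2, -b-> u3, -b-> u4
  u1 = 0 | 0 | b.(0 | 0 + a.0) has moves -b-> u5
  u2 = 0 | b.(0 | 0 + a.0) has moves -b-> u6
  u3 = (a.0 + a.0 + a.(0 | 0)) | (0 | 0 + a.0) has moves -a-> u5, -a-> u6, -a-> u7
  u4 = a.0 | (0 | 0) | a.(0 + 0) has moves -a-> u8, -a-> u9
  u5 = 0 | 0 | (0 | 0 + a.0) has moves -a-> u10
  u6 = 0 | (0 | 0 + a.0) has moves -a-> u11
  u7 = (a.0 + a.0 + a.(0 | 0)) | 0 has moves -a-> u10, -a-> u11
  u8 = 0 | (0 | 0) | a.(0 + 0) has moves -a-> u12
  u9 = a.0 | (0 | 0) | (0 + 0) has moves -a-> u12
  u10 = 0 | 0 | 0 has moves ·
  u11 = 0 | 0 has moves ·
  u12 = 0 | (0 | 0) | (0 + 0) has moves ·
LTS(Q): 17 reachable states
  v0 = (a.0 + a.0 + a.(0 | 0)) | b.(0 | 0 + a.0) + b.(a.0 | (0 | 0 + c.0) | a.(0 + 0)) has moves -a-> v1, -a-> v2, -b-> v3, -b-> v4
  v1 = 0 | 0 | b.(0 | 0 + a.0) has moves -b-> v5
  v2 = 0 | b.(0 | 0 + a.0) has moves -b-> v6
  v3 = (a.0 + a.0 + a.(0 | 0)) | (0 | 0 + a.0) has moves -a-> v5, -a-> v6, -a-> v7
  v4 = a.0 | (0 | 0 + c.0) | a.(0 + 0) has moves -a-> v8, -a-> v9, -c-> v10
  v5 = 0 | 0 | (0 | 0 + a.0) has moves -a-> v11
  v6 = 0 | (0 | 0 + a.0) has moves -a-> v12
  v7 = (a.0 + a.0 + a.(0 | 0)) | 0 has moves -a-> v11, -a-> v12
  v8 = 0 | (0 | 0 + c.0) | a.(0 + 0) has moves -a-> v13, -c-> v14
  v9 = a.0 | (0 | 0 + c.0) | (0 + 0) has moves -a-> v13, -c-> v15
  v10 = a.0 | 0 | a.(0 + 0) has moves -a-> v14, -a-> v15
  v11 = 0 | 0 | 0 has moves ·
  v12 = 0 | 0 has moves ·
  v13 = 0 | (0 | 0 + c.0) | (0 + 0) has moves -c-> v16
  v14 = 0 | 0 | a.(0 + 0) has moves -a-> v16
  v15 = a.0 | 0 | (0 + 0) has moves -a-> v16
  v16 = 0 | 0 | (0 + 0) has moves ·
Trace ⟨bc⟩ through Q, begin at {v0}:
  step 1 (b): {v3, v4}
  step 2 (c): {v10}
  Q completes σ.
Trace ⟨bc⟩ through P, begin at {u0}:
  step 1 (b): {u3, u4}
  step 2 (c): no successor for P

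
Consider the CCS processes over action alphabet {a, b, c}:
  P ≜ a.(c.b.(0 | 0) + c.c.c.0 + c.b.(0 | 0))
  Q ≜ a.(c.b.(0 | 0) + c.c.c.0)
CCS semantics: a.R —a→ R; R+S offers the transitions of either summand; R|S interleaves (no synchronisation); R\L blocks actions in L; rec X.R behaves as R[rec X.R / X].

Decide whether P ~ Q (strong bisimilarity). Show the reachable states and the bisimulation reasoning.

YES

LTS(P): 7 reachable states
  u0 = a.(c.b.(0 | 0) + c.c.c.0 + c.b.(0 | 0)) :: --a--▸ u1
  u1 = c.b.(0 | 0) + c.c.c.0 + c.b.(0 | 0) :: --c--▸ u2, --c--▸ u3
  u2 = b.(0 | 0) :: --b--▸ u4
  u3 = c.c.0 :: --c--▸ u5
  u4 = 0 | 0 :: ·
  u5 = c.0 :: --c--▸ u6
  u6 = 0 :: ·
LTS(Q): 7 reachable states
  v0 = a.(c.b.(0 | 0) + c.c.c.0) :: --a--▸ v1
  v1 = c.b.(0 | 0) + c.c.c.0 :: --c--▸ v2, --c--▸ v3
  v2 = b.(0 | 0) :: --b--▸ v4
  v3 = c.c.0 :: --c--▸ v5
  v4 = 0 | 0 :: ·
  v5 = c.0 :: --c--▸ v6
  v6 = 0 :: ·
Partition-refinement fixed point:
  B0 = {u0, v0}
  B1 = {u1, v1}
  B2 = {u2, v2}
  B3 = {u4, u6, v4, v6}
  B4 = {u3, v3}
  B5 = {u5, v5}
u0 ∈ B0, v0 ∈ B0 → same block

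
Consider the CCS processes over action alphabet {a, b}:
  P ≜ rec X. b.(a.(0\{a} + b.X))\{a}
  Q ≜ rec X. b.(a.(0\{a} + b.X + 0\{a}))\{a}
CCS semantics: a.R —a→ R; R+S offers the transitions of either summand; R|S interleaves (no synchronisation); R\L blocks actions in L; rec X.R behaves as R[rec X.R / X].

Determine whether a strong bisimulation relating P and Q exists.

bisimilar

LTS(P): 2 reachable states
  s0 = rec X. b.(a.(0\{a} + b.X))\{a} → ··b··> s1
  s1 = (a.(0\{a} + b.(rec X. b.(a.(0\{a} + b.X))\{a})))\{a} → (no moves)
LTS(Q): 2 reachable states
  t0 = rec X. b.(a.(0\{a} + b.X + 0\{a}))\{a} → ··b··> t1
  t1 = (a.(0\{a} + b.(rec X. b.(a.(0\{a} + b.X + 0\{a}))\{a}) + 0\{a}))\{a} → (no moves)
Partition-refinement fixed point:
  B0 = {s0, t0}
  B1 = {s1, t1}
s0 ∈ B0, t0 ∈ B0 → same block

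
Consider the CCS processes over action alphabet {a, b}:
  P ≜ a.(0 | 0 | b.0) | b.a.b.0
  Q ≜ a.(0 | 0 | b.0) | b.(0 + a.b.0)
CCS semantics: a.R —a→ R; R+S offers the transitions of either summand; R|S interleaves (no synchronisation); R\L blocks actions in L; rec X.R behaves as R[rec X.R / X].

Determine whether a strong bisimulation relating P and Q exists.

P's transition system — 12 states:
  u0 = a.(0 | 0 | b.0) | b.a.b.0 | —a→ u1, —b→ u2
  u1 = 0 | 0 | b.0 | b.a.b.0 | —b→ u3, —b→ u4
  u2 = a.(0 | 0 | b.0) | a.b.0 | —a→ u4, —a→ u5
  u3 = 0 | 0 | 0 | b.a.b.0 | —b→ u6
  u4 = 0 | 0 | b.0 | a.b.0 | —a→ u7, —b→ u6
  u5 = a.(0 | 0 | b.0) | b.0 | —a→ u7, —b→ u8
  u6 = 0 | 0 | 0 | a.b.0 | —a→ u9
  u7 = 0 | 0 | b.0 | b.0 | —b→ u10, —b→ u9
  u8 = a.(0 | 0 | b.0) | 0 | —a→ u10
  u9 = 0 | 0 | 0 | b.0 | —b→ u11
  u10 = 0 | 0 | b.0 | 0 | —b→ u11
  u11 = 0 | 0 | 0 | 0 | ·
Q's transition system — 12 states:
  v0 = a.(0 | 0 | b.0) | b.(0 + a.b.0) | —a→ v1, —b→ v2
  v1 = 0 | 0 | b.0 | b.(0 + a.b.0) | —b→ v3, —b→ v4
  v2 = a.(0 | 0 | b.0) | (0 + a.b.0) | —a→ v4, —a→ v5
  v3 = 0 | 0 | 0 | b.(0 + a.b.0) | —b→ v6
  v4 = 0 | 0 | b.0 | (0 + a.b.0) | —a→ v7, —b→ v6
  v5 = a.(0 | 0 | b.0) | b.0 | —a→ v7, —b→ v8
  v6 = 0 | 0 | 0 | (0 + a.b.0) | —a→ v9
  v7 = 0 | 0 | b.0 | b.0 | —b→ v10, —b→ v9
  v8 = a.(0 | 0 | b.0) | 0 | —a→ v10
  v9 = 0 | 0 | 0 | b.0 | —b→ v11
  v10 = 0 | 0 | b.0 | 0 | —b→ v11
  v11 = 0 | 0 | 0 | 0 | ·
Bisimilarity quotient blocks:
  B0 = {u0, v0}
  B1 = {u1, v1}
  B2 = {u4, u5, v4, v5}
  B3 = {u7, v7}
  B4 = {u10, u9, v10, v9}
  B5 = {u11, v11}
  B6 = {u6, u8, v6, v8}
  B7 = {u3, v3}
  B8 = {u2, v2}
u0 ∈ B0, v0 ∈ B0 → same block

P ~ Q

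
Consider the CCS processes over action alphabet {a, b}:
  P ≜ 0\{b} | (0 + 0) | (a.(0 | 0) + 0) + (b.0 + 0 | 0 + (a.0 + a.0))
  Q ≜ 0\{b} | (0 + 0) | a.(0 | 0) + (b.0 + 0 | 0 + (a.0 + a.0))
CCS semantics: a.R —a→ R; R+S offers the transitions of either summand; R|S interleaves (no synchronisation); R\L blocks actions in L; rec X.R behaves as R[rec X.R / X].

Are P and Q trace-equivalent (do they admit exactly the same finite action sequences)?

Reachable graph of P (3 states):
  s0 = 0\{b} | (0 + 0) | (a.(0 | 0) + 0) + (b.0 + 0 | 0 + (a.0 + a.0)) :: —a→ s1, —a→ s2, —b→ s1
  s1 = 0 :: (no moves)
  s2 = 0\{b} | (0 + 0) | (0 | 0) :: (no moves)
Reachable graph of Q (3 states):
  t0 = 0\{b} | (0 + 0) | a.(0 | 0) + (b.0 + 0 | 0 + (a.0 + a.0)) :: —a→ t1, —a→ t2, —b→ t1
  t1 = 0 :: (no moves)
  t2 = 0\{b} | (0 + 0) | (0 | 0) :: (no moves)
Bisimilarity quotient blocks:
  B0 = {s0, t0}
  B1 = {s1, s2, t1, t2}
s0 ∈ B0, t0 ∈ B0 → same block
Bisimilar ⇒ trace-equivalent.

trace-equivalent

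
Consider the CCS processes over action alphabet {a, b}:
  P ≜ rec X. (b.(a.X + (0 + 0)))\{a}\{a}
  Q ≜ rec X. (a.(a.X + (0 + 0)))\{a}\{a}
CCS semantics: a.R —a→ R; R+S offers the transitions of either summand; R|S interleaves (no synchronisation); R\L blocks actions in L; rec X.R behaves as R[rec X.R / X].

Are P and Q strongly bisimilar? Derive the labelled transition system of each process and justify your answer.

Reachable graph of P (2 states):
  p0 = rec X. (b.(a.X + (0 + 0)))\{a}\{a} | —b→ p1
  p1 = (a.(rec X. (b.(a.X + (0 + 0)))\{a}\{a}) + (0 + 0))\{a}\{a} | (no moves)
Reachable graph of Q (1 states):
  q0 = rec X. (a.(a.X + (0 + 0)))\{a}\{a} | (no moves)
Bisimilarity quotient blocks:
  B0 = {p0}
  B1 = {p1, q0}
p0 ∈ B0, q0 ∈ B1 → different blocks

NO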